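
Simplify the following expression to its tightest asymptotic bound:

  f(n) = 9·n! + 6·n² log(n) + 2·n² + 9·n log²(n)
Θ(n!)

Order the terms by growth rate: 9·n log²(n) ≺ 2·n² ≺ 6·n² log(n) ≺ 9·n!.
The fastest-growing term 9·n! dominates as n → ∞; dropping its constant factor gives Θ(n!).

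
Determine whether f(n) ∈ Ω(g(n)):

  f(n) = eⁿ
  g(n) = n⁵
True

f(n) = eⁿ is O(eⁿ), and g(n) = n⁵ is O(n⁵).
Since O(eⁿ) grows at least as fast as O(n⁵), f(n) = Ω(g(n)) is true.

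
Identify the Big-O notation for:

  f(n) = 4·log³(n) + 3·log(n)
O(log³ n)

The dominant term in 4·log³(n) + 3·log(n) is 4·log³(n), which is Θ(log³ n).
Lower-order terms (3·log(n)) are asymptotically negligible.
Constants are absorbed, so the tightest bound is O(log³ n).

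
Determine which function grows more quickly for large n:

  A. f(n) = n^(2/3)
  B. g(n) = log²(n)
A

f(n) = n^(2/3) is O(n^(2/3)), while g(n) = log²(n) is O(log² n).
Since O(n^(2/3)) grows faster than O(log² n), f(n) dominates.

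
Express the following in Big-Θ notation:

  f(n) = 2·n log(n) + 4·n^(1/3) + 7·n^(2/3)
Θ(n log n)

Order the terms by growth rate: 4·n^(1/3) ≺ 7·n^(2/3) ≺ 2·n log(n).
The fastest-growing term 2·n log(n) dominates as n → ∞; dropping its constant factor gives Θ(n log n).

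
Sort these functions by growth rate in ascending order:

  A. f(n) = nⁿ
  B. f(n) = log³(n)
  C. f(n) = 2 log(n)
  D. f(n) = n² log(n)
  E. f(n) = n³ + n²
C < B < D < E < A

Comparing growth rates:
C = 2 log(n) is O(log n)
B = log³(n) is O(log³ n)
D = n² log(n) is O(n² log n)
E = n³ + n² is O(n³)
A = nⁿ is O(nⁿ)

Therefore, the order from slowest to fastest is: C < B < D < E < A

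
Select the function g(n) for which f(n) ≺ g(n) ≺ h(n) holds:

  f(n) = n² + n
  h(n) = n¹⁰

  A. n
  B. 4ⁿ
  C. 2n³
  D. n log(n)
C

We need g(n) with n² + n = o(g(n)) and g(n) = o(n¹⁰), i.e. O(n²) ≺ g ≺ O(n¹⁰).
Check each option:
  A. n — O(n) does not grow strictly faster than f(n)
  B. 4ⁿ — O(4ⁿ) does not grow strictly slower than h(n)
  C. 2n³ — O(n³) is strictly between O(n²) and O(n¹⁰) ✓
  D. n log(n) — O(n log n) does not grow strictly faster than f(n)

Only option C (2n³) lies strictly between.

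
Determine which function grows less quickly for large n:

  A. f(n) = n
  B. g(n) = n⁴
A

f(n) = n is O(n), while g(n) = n⁴ is O(n⁴).
Since O(n) grows slower than O(n⁴), f(n) is dominated.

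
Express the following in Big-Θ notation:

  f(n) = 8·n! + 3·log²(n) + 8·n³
Θ(n!)

Order the terms by growth rate: 3·log²(n) ≺ 8·n³ ≺ 8·n!.
The fastest-growing term 8·n! dominates as n → ∞; dropping its constant factor gives Θ(n!).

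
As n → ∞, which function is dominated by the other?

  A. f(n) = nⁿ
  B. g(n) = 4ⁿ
B

f(n) = nⁿ is O(nⁿ), while g(n) = 4ⁿ is O(4ⁿ).
Since O(4ⁿ) grows slower than O(nⁿ), g(n) is dominated.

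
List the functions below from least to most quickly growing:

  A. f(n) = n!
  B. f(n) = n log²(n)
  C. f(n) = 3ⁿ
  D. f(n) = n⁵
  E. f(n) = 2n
E < B < D < C < A

Comparing growth rates:
E = 2n is O(n)
B = n log²(n) is O(n log² n)
D = n⁵ is O(n⁵)
C = 3ⁿ is O(3ⁿ)
A = n! is O(n!)

Therefore, the order from slowest to fastest is: E < B < D < C < A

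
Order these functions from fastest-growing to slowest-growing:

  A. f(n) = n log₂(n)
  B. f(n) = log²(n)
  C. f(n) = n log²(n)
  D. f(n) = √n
C > A > D > B

Comparing growth rates:
C = n log²(n) is O(n log² n)
A = n log₂(n) is O(n log n)
D = √n is O(√n)
B = log²(n) is O(log² n)

Therefore, the order from fastest to slowest is: C > A > D > B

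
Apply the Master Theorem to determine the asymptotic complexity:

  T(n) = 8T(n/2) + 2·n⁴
Θ(n⁴)

Master Theorem: a = 8, b = 2, f(n) = 2·n⁴.
Compute the critical exponent d = log₂(8) = 3.
Compare f(n) = Θ(n⁴) against n^d:
  k = 4 > d = 3, so f(n) = Ω(n^(d+ε)) — Case 3.
  Regularity: a·(n/b)^4/n^4 = a/b^4 = 8/16 < 1 ✓.
  The top-level work dominates: T(n) = Θ(f(n)) = Θ(n⁴).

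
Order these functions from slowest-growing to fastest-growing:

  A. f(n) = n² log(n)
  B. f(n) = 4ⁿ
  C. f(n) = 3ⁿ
A < C < B

Comparing growth rates:
A = n² log(n) is O(n² log n)
C = 3ⁿ is O(3ⁿ)
B = 4ⁿ is O(4ⁿ)

Therefore, the order from slowest to fastest is: A < C < B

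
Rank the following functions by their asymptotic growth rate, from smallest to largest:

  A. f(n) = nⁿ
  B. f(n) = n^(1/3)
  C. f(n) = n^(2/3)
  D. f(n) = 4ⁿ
B < C < D < A

Comparing growth rates:
B = n^(1/3) is O(n^(1/3))
C = n^(2/3) is O(n^(2/3))
D = 4ⁿ is O(4ⁿ)
A = nⁿ is O(nⁿ)

Therefore, the order from slowest to fastest is: B < C < D < A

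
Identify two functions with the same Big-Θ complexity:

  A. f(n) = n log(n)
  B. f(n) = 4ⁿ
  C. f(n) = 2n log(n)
A and C

Examining each function:
  A. n log(n) is O(n log n)
  B. 4ⁿ is O(4ⁿ)
  C. 2n log(n) is O(n log n)

Functions A and C both have the same complexity class.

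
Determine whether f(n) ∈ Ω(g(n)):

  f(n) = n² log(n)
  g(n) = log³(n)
True

f(n) = n² log(n) is O(n² log n), and g(n) = log³(n) is O(log³ n).
Since O(n² log n) grows at least as fast as O(log³ n), f(n) = Ω(g(n)) is true.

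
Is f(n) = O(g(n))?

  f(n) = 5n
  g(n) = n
True

f(n) = 5n and g(n) = n are both O(n).
Big-O permits equal growth rates (f ≤ c·g for some c), so f(n) = O(g(n)) is true.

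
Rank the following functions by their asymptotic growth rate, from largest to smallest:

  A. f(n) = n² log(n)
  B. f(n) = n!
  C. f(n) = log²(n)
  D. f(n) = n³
B > D > A > C

Comparing growth rates:
B = n! is O(n!)
D = n³ is O(n³)
A = n² log(n) is O(n² log n)
C = log²(n) is O(log² n)

Therefore, the order from fastest to slowest is: B > D > A > C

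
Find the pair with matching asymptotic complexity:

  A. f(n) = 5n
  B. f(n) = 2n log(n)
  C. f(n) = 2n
A and C

Examining each function:
  A. 5n is O(n)
  B. 2n log(n) is O(n log n)
  C. 2n is O(n)

Functions A and C both have the same complexity class.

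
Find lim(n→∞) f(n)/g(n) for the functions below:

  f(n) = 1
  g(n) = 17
1/17

Since 1 and 17 have the same growth rate (O(1)),
the ratio converges to a constant: 1/17.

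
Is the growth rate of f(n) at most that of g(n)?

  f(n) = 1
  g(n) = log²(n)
True

f(n) = 1 is O(1), and g(n) = log²(n) is O(log² n).
Since O(1) ⊆ O(log² n) (f grows no faster than g), f(n) = O(g(n)) is true.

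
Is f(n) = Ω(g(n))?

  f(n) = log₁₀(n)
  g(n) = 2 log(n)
True

f(n) = log₁₀(n) and g(n) = 2 log(n) are both O(log n).
Big-Ω permits equal growth rates (f ≥ c·g for some c > 0), so f(n) = Ω(g(n)) is true.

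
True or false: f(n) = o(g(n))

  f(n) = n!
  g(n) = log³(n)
False

f(n) = n! is O(n!), and g(n) = log³(n) is O(log³ n).
Since O(n!) grows faster than or equal to O(log³ n), f(n) = o(g(n)) is false.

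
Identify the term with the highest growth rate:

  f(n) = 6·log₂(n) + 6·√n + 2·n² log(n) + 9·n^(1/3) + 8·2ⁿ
8·2ⁿ

Looking at each term:
  - 6·log₂(n) is O(log n)
  - 6·√n is O(√n)
  - 2·n² log(n) is O(n² log n)
  - 9·n^(1/3) is O(n^(1/3))
  - 8·2ⁿ is O(2ⁿ)

The term 8·2ⁿ (O(2ⁿ)) grows fastest and dominates all others.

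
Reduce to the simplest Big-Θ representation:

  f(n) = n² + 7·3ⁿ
Θ(3ⁿ)

Order the terms by growth rate: n² ≺ 7·3ⁿ.
The fastest-growing term 7·3ⁿ dominates as n → ∞; dropping its constant factor gives Θ(3ⁿ).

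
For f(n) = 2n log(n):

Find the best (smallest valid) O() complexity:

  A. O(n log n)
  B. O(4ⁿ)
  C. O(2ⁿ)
A

f(n) = 2n log(n) is O(n log n).
All listed options are valid Big-O bounds (upper bounds),
but O(n log n) is the tightest (smallest valid bound).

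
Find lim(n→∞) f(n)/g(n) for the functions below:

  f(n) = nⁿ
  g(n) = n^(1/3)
∞

Since nⁿ (O(nⁿ)) grows faster than n^(1/3) (O(n^(1/3))),
the ratio f(n)/g(n) → ∞ as n → ∞.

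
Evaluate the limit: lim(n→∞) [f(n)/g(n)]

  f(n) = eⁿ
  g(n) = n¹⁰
∞

Since eⁿ (O(eⁿ)) grows faster than n¹⁰ (O(n¹⁰)),
the ratio f(n)/g(n) → ∞ as n → ∞.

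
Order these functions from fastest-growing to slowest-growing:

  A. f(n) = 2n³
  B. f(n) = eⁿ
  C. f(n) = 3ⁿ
C > B > A

Comparing growth rates:
C = 3ⁿ is O(3ⁿ)
B = eⁿ is O(eⁿ)
A = 2n³ is O(n³)

Therefore, the order from fastest to slowest is: C > B > A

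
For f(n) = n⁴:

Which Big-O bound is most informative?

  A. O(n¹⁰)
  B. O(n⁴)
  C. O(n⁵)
B

f(n) = n⁴ is O(n⁴).
All listed options are valid Big-O bounds (upper bounds),
but O(n⁴) is the tightest (smallest valid bound).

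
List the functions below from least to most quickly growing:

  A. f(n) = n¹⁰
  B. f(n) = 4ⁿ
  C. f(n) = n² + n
C < A < B

Comparing growth rates:
C = n² + n is O(n²)
A = n¹⁰ is O(n¹⁰)
B = 4ⁿ is O(4ⁿ)

Therefore, the order from slowest to fastest is: C < A < B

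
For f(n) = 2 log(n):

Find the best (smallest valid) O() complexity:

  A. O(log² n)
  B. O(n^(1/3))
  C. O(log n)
C

f(n) = 2 log(n) is O(log n).
All listed options are valid Big-O bounds (upper bounds),
but O(log n) is the tightest (smallest valid bound).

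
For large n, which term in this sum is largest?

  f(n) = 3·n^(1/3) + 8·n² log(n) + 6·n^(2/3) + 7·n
8·n² log(n)

Looking at each term:
  - 3·n^(1/3) is O(n^(1/3))
  - 8·n² log(n) is O(n² log n)
  - 6·n^(2/3) is O(n^(2/3))
  - 7·n is O(n)

The term 8·n² log(n) (O(n² log n)) grows fastest and dominates all others.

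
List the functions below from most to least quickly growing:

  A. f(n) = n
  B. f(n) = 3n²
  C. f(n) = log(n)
B > A > C

Comparing growth rates:
B = 3n² is O(n²)
A = n is O(n)
C = log(n) is O(log n)

Therefore, the order from fastest to slowest is: B > A > C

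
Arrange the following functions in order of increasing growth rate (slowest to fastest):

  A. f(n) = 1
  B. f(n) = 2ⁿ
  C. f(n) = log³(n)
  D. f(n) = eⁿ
A < C < B < D

Comparing growth rates:
A = 1 is O(1)
C = log³(n) is O(log³ n)
B = 2ⁿ is O(2ⁿ)
D = eⁿ is O(eⁿ)

Therefore, the order from slowest to fastest is: A < C < B < D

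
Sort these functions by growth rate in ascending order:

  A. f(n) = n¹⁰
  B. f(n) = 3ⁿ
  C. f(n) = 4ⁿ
A < B < C

Comparing growth rates:
A = n¹⁰ is O(n¹⁰)
B = 3ⁿ is O(3ⁿ)
C = 4ⁿ is O(4ⁿ)

Therefore, the order from slowest to fastest is: A < B < C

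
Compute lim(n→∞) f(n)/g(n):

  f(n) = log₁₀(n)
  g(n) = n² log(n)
0

Since log₁₀(n) (O(log n)) grows slower than n² log(n) (O(n² log n)),
the ratio f(n)/g(n) → 0 as n → ∞.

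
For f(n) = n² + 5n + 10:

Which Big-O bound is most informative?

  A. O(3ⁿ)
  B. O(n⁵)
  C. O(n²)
C

f(n) = n² + 5n + 10 is O(n²).
All listed options are valid Big-O bounds (upper bounds),
but O(n²) is the tightest (smallest valid bound).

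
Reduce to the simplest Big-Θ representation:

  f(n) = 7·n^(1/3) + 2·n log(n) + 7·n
Θ(n log n)

Order the terms by growth rate: 7·n^(1/3) ≺ 7·n ≺ 2·n log(n).
The fastest-growing term 2·n log(n) dominates as n → ∞; dropping its constant factor gives Θ(n log n).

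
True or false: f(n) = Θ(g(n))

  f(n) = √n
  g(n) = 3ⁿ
False

f(n) = √n is O(√n), and g(n) = 3ⁿ is O(3ⁿ).
Since they have different growth rates, f(n) = Θ(g(n)) is false.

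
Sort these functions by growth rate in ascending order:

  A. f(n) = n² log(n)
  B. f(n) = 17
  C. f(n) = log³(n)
B < C < A

Comparing growth rates:
B = 17 is O(1)
C = log³(n) is O(log³ n)
A = n² log(n) is O(n² log n)

Therefore, the order from slowest to fastest is: B < C < A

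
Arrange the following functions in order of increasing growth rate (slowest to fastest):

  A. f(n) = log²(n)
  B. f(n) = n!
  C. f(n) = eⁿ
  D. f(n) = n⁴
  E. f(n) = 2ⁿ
A < D < E < C < B

Comparing growth rates:
A = log²(n) is O(log² n)
D = n⁴ is O(n⁴)
E = 2ⁿ is O(2ⁿ)
C = eⁿ is O(eⁿ)
B = n! is O(n!)

Therefore, the order from slowest to fastest is: A < D < E < C < B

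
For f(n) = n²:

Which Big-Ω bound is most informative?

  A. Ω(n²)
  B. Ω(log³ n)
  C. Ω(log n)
A

f(n) = n² is Ω(n²).
All listed options are valid Big-Ω bounds (lower bounds),
but Ω(n²) is the tightest (largest valid bound).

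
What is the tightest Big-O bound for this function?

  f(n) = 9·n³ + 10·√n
O(n³)

The dominant term in 9·n³ + 10·√n is 9·n³, which is Θ(n³).
Lower-order terms (10·√n) are asymptotically negligible.
Constants are absorbed, so the tightest bound is O(n³).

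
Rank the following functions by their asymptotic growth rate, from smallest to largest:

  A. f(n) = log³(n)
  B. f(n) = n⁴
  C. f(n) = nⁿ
A < B < C

Comparing growth rates:
A = log³(n) is O(log³ n)
B = n⁴ is O(n⁴)
C = nⁿ is O(nⁿ)

Therefore, the order from slowest to fastest is: A < B < C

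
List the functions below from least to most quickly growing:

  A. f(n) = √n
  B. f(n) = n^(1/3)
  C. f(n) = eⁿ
B < A < C

Comparing growth rates:
B = n^(1/3) is O(n^(1/3))
A = √n is O(√n)
C = eⁿ is O(eⁿ)

Therefore, the order from slowest to fastest is: B < A < C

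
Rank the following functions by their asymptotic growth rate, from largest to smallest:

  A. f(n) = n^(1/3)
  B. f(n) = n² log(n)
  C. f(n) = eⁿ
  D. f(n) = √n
C > B > D > A

Comparing growth rates:
C = eⁿ is O(eⁿ)
B = n² log(n) is O(n² log n)
D = √n is O(√n)
A = n^(1/3) is O(n^(1/3))

Therefore, the order from fastest to slowest is: C > B > D > A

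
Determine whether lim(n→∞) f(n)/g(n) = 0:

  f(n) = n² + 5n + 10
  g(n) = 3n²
False

f(n) = n² + 5n + 10 is O(n²), and g(n) = 3n² is O(n²).
Since they have the same growth rate, f(n) = o(g(n)) is false.
(f = o(g) requires f to grow strictly slower, not equal.)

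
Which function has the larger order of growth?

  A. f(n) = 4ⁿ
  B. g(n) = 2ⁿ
A

f(n) = 4ⁿ is O(4ⁿ), while g(n) = 2ⁿ is O(2ⁿ).
Since O(4ⁿ) grows faster than O(2ⁿ), f(n) dominates.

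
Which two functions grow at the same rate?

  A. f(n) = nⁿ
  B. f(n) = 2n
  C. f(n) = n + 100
B and C

Examining each function:
  A. nⁿ is O(nⁿ)
  B. 2n is O(n)
  C. n + 100 is O(n)

Functions B and C both have the same complexity class.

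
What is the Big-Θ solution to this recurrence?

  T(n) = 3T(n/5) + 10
Θ(n^log₅(3))

Master Theorem: a = 3, b = 5, f(n) = 10.
Compute the critical exponent d = log₅(3) = 0.683.
Compare f(n) = Θ(1) against n^d:
  k = 0 < d = 0.683, so f(n) = O(n^(d-ε)) — Case 1.
  The recursion cost dominates: T(n) = Θ(n^d) = Θ(n^log₅(3)).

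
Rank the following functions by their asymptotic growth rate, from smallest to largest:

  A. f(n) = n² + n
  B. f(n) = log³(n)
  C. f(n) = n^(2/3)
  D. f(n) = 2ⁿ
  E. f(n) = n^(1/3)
B < E < C < A < D

Comparing growth rates:
B = log³(n) is O(log³ n)
E = n^(1/3) is O(n^(1/3))
C = n^(2/3) is O(n^(2/3))
A = n² + n is O(n²)
D = 2ⁿ is O(2ⁿ)

Therefore, the order from slowest to fastest is: B < E < C < A < D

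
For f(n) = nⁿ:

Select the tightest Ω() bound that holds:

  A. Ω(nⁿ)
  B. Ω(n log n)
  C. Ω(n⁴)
A

f(n) = nⁿ is Ω(nⁿ).
All listed options are valid Big-Ω bounds (lower bounds),
but Ω(nⁿ) is the tightest (largest valid bound).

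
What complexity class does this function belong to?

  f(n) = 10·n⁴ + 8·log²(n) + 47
O(n⁴)

The dominant term in 10·n⁴ + 8·log²(n) + 47 is 10·n⁴, which is Θ(n⁴).
Lower-order terms (8·log²(n), 47) are asymptotically negligible.
Constants are absorbed, so the tightest bound is O(n⁴).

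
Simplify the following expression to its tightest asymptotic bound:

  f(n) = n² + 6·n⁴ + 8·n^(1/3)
Θ(n⁴)

Order the terms by growth rate: 8·n^(1/3) ≺ n² ≺ 6·n⁴.
The fastest-growing term 6·n⁴ dominates as n → ∞; dropping its constant factor gives Θ(n⁴).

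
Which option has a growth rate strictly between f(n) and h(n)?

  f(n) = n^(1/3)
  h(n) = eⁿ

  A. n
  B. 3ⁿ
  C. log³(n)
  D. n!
A

We need g(n) with n^(1/3) = o(g(n)) and g(n) = o(eⁿ), i.e. O(n^(1/3)) ≺ g ≺ O(eⁿ).
Check each option:
  A. n — O(n) is strictly between O(n^(1/3)) and O(eⁿ) ✓
  B. 3ⁿ — O(3ⁿ) does not grow strictly slower than h(n)
  C. log³(n) — O(log³ n) does not grow strictly faster than f(n)
  D. n! — O(n!) does not grow strictly slower than h(n)

Only option A (n) lies strictly between.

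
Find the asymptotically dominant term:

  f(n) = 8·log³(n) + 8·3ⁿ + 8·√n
8·3ⁿ

Looking at each term:
  - 8·log³(n) is O(log³ n)
  - 8·3ⁿ is O(3ⁿ)
  - 8·√n is O(√n)

The term 8·3ⁿ (O(3ⁿ)) grows fastest and dominates all others.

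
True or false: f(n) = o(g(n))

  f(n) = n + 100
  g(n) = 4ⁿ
True

f(n) = n + 100 is O(n), and g(n) = 4ⁿ is O(4ⁿ).
Since O(n) grows strictly slower than O(4ⁿ), f(n) = o(g(n)) is true.
This means lim(n→∞) f(n)/g(n) = 0.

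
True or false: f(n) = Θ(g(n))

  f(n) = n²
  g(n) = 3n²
True

f(n) = n² and g(n) = 3n² are both O(n²).
Since they have the same asymptotic growth rate, f(n) = Θ(g(n)) is true.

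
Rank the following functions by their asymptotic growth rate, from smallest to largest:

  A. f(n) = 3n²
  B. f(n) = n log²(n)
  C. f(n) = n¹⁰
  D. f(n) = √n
D < B < A < C

Comparing growth rates:
D = √n is O(√n)
B = n log²(n) is O(n log² n)
A = 3n² is O(n²)
C = n¹⁰ is O(n¹⁰)

Therefore, the order from slowest to fastest is: D < B < A < C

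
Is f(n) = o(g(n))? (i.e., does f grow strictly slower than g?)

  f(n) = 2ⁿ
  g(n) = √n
False

f(n) = 2ⁿ is O(2ⁿ), and g(n) = √n is O(√n).
Since O(2ⁿ) grows faster than or equal to O(√n), f(n) = o(g(n)) is false.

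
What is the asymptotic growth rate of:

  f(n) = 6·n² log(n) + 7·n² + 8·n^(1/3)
Θ(n² log n)

Order the terms by growth rate: 8·n^(1/3) ≺ 7·n² ≺ 6·n² log(n).
The fastest-growing term 6·n² log(n) dominates as n → ∞; dropping its constant factor gives Θ(n² log n).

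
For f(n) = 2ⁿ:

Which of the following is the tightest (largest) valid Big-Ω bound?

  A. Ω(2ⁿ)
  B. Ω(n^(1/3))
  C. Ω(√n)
A

f(n) = 2ⁿ is Ω(2ⁿ).
All listed options are valid Big-Ω bounds (lower bounds),
but Ω(2ⁿ) is the tightest (largest valid bound).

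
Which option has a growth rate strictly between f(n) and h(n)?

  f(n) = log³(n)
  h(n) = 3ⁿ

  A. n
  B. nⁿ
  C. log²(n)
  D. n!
A

We need g(n) with log³(n) = o(g(n)) and g(n) = o(3ⁿ), i.e. O(log³ n) ≺ g ≺ O(3ⁿ).
Check each option:
  A. n — O(n) is strictly between O(log³ n) and O(3ⁿ) ✓
  B. nⁿ — O(nⁿ) does not grow strictly slower than h(n)
  C. log²(n) — O(log² n) does not grow strictly faster than f(n)
  D. n! — O(n!) does not grow strictly slower than h(n)

Only option A (n) lies strictly between.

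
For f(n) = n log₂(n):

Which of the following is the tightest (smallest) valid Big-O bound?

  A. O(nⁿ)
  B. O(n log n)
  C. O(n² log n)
B

f(n) = n log₂(n) is O(n log n).
All listed options are valid Big-O bounds (upper bounds),
but O(n log n) is the tightest (smallest valid bound).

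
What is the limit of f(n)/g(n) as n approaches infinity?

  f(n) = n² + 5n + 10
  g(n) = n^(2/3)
∞

Since n² + 5n + 10 (O(n²)) grows faster than n^(2/3) (O(n^(2/3))),
the ratio f(n)/g(n) → ∞ as n → ∞.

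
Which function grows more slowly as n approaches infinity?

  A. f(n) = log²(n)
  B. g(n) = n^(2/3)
A

f(n) = log²(n) is O(log² n), while g(n) = n^(2/3) is O(n^(2/3)).
Since O(log² n) grows slower than O(n^(2/3)), f(n) is dominated.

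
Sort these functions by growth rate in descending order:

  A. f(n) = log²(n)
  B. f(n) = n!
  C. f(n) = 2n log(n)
B > C > A

Comparing growth rates:
B = n! is O(n!)
C = 2n log(n) is O(n log n)
A = log²(n) is O(log² n)

Therefore, the order from fastest to slowest is: B > C > A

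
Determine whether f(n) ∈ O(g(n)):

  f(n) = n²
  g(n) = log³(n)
False

f(n) = n² is O(n²), and g(n) = log³(n) is O(log³ n).
Since O(n²) grows faster than O(log³ n), f(n) = O(g(n)) is false.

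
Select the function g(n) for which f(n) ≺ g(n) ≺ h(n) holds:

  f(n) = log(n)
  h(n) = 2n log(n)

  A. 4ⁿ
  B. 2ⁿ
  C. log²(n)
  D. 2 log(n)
C

We need g(n) with log(n) = o(g(n)) and g(n) = o(2n log(n)), i.e. O(log n) ≺ g ≺ O(n log n).
Check each option:
  A. 4ⁿ — O(4ⁿ) does not grow strictly slower than h(n)
  B. 2ⁿ — O(2ⁿ) does not grow strictly slower than h(n)
  C. log²(n) — O(log² n) is strictly between O(log n) and O(n log n) ✓
  D. 2 log(n) — O(log n) does not grow strictly faster than f(n)

Only option C (log²(n)) lies strictly between.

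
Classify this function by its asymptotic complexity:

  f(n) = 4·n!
O(n!)

The dominant term in 4·n! is 4·n!, which is Θ(n!).
Constants are absorbed, so the tightest bound is O(n!).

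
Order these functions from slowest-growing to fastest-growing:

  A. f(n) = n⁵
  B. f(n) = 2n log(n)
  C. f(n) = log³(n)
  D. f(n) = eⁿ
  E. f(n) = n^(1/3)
C < E < B < A < D

Comparing growth rates:
C = log³(n) is O(log³ n)
E = n^(1/3) is O(n^(1/3))
B = 2n log(n) is O(n log n)
A = n⁵ is O(n⁵)
D = eⁿ is O(eⁿ)

Therefore, the order from slowest to fastest is: C < E < B < A < D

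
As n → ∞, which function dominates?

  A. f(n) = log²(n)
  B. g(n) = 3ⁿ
B

f(n) = log²(n) is O(log² n), while g(n) = 3ⁿ is O(3ⁿ).
Since O(3ⁿ) grows faster than O(log² n), g(n) dominates.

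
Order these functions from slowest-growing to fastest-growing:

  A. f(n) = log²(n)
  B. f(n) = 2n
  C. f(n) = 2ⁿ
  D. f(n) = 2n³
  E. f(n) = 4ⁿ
A < B < D < C < E

Comparing growth rates:
A = log²(n) is O(log² n)
B = 2n is O(n)
D = 2n³ is O(n³)
C = 2ⁿ is O(2ⁿ)
E = 4ⁿ is O(4ⁿ)

Therefore, the order from slowest to fastest is: A < B < D < C < E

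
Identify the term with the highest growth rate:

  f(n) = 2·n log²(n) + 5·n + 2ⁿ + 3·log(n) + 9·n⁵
2ⁿ

Looking at each term:
  - 2·n log²(n) is O(n log² n)
  - 5·n is O(n)
  - 2ⁿ is O(2ⁿ)
  - 3·log(n) is O(log n)
  - 9·n⁵ is O(n⁵)

The term 2ⁿ (O(2ⁿ)) grows fastest and dominates all others.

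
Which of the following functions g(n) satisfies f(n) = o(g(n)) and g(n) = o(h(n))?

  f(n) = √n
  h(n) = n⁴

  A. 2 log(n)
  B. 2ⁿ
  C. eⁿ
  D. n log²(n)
D

We need g(n) with √n = o(g(n)) and g(n) = o(n⁴), i.e. O(√n) ≺ g ≺ O(n⁴).
Check each option:
  A. 2 log(n) — O(log n) does not grow strictly faster than f(n)
  B. 2ⁿ — O(2ⁿ) does not grow strictly slower than h(n)
  C. eⁿ — O(eⁿ) does not grow strictly slower than h(n)
  D. n log²(n) — O(n log² n) is strictly between O(√n) and O(n⁴) ✓

Only option D (n log²(n)) lies strictly between.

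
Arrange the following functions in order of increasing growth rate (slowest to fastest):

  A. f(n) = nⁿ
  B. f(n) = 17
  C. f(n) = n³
B < C < A

Comparing growth rates:
B = 17 is O(1)
C = n³ is O(n³)
A = nⁿ is O(nⁿ)

Therefore, the order from slowest to fastest is: B < C < A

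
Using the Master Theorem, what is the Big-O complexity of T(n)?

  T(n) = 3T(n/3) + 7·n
Θ(n log n)

Master Theorem: a = 3, b = 3, f(n) = 7·n.
Compute the critical exponent d = log₃(3) = 1.
Compare f(n) = Θ(n) against n^d:
  k = 1 = d, so f(n) = Θ(n^d) — Case 2.
  Work is balanced across levels: T(n) = Θ(n^d log n) = Θ(n log n).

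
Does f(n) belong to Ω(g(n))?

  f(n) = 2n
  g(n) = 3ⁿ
False

f(n) = 2n is O(n), and g(n) = 3ⁿ is O(3ⁿ).
Since O(n) grows slower than O(3ⁿ), f(n) = Ω(g(n)) is false.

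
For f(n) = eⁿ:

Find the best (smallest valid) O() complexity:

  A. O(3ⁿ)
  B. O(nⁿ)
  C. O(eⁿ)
C

f(n) = eⁿ is O(eⁿ).
All listed options are valid Big-O bounds (upper bounds),
but O(eⁿ) is the tightest (smallest valid bound).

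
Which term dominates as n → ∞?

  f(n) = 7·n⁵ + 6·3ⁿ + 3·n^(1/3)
6·3ⁿ

Looking at each term:
  - 7·n⁵ is O(n⁵)
  - 6·3ⁿ is O(3ⁿ)
  - 3·n^(1/3) is O(n^(1/3))

The term 6·3ⁿ (O(3ⁿ)) grows fastest and dominates all others.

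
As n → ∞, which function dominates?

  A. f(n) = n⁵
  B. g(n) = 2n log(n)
A

f(n) = n⁵ is O(n⁵), while g(n) = 2n log(n) is O(n log n).
Since O(n⁵) grows faster than O(n log n), f(n) dominates.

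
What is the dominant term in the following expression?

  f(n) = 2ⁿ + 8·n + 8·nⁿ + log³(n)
8·nⁿ

Looking at each term:
  - 2ⁿ is O(2ⁿ)
  - 8·n is O(n)
  - 8·nⁿ is O(nⁿ)
  - log³(n) is O(log³ n)

The term 8·nⁿ (O(nⁿ)) grows fastest and dominates all others.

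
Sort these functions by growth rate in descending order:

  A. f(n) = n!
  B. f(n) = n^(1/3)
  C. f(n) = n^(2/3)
A > C > B

Comparing growth rates:
A = n! is O(n!)
C = n^(2/3) is O(n^(2/3))
B = n^(1/3) is O(n^(1/3))

Therefore, the order from fastest to slowest is: A > C > B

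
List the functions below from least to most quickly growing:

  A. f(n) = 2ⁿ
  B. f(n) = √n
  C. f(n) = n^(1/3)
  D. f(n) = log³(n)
D < C < B < A

Comparing growth rates:
D = log³(n) is O(log³ n)
C = n^(1/3) is O(n^(1/3))
B = √n is O(√n)
A = 2ⁿ is O(2ⁿ)

Therefore, the order from slowest to fastest is: D < C < B < A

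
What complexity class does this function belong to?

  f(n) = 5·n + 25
O(n)

The dominant term in 5·n + 25 is 5·n, which is Θ(n).
Lower-order terms (25) are asymptotically negligible.
Constants are absorbed, so the tightest bound is O(n).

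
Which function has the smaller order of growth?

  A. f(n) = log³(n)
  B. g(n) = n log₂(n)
A

f(n) = log³(n) is O(log³ n), while g(n) = n log₂(n) is O(n log n).
Since O(log³ n) grows slower than O(n log n), f(n) is dominated.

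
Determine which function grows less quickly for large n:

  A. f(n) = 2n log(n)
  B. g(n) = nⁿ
A

f(n) = 2n log(n) is O(n log n), while g(n) = nⁿ is O(nⁿ).
Since O(n log n) grows slower than O(nⁿ), f(n) is dominated.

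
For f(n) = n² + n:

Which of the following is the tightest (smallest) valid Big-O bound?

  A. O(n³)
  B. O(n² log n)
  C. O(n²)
C

f(n) = n² + n is O(n²).
All listed options are valid Big-O bounds (upper bounds),
but O(n²) is the tightest (smallest valid bound).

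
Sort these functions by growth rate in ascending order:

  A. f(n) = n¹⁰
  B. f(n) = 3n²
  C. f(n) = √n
C < B < A

Comparing growth rates:
C = √n is O(√n)
B = 3n² is O(n²)
A = n¹⁰ is O(n¹⁰)

Therefore, the order from slowest to fastest is: C < B < A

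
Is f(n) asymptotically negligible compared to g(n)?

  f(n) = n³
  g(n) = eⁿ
True

f(n) = n³ is O(n³), and g(n) = eⁿ is O(eⁿ).
Since O(n³) grows strictly slower than O(eⁿ), f(n) = o(g(n)) is true.
This means lim(n→∞) f(n)/g(n) = 0.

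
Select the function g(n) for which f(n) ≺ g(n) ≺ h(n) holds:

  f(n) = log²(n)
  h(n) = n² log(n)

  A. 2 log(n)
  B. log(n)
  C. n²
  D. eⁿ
C

We need g(n) with log²(n) = o(g(n)) and g(n) = o(n² log(n)), i.e. O(log² n) ≺ g ≺ O(n² log n).
Check each option:
  A. 2 log(n) — O(log n) does not grow strictly faster than f(n)
  B. log(n) — O(log n) does not grow strictly faster than f(n)
  C. n² — O(n²) is strictly between O(log² n) and O(n² log n) ✓
  D. eⁿ — O(eⁿ) does not grow strictly slower than h(n)

Only option C (n²) lies strictly between.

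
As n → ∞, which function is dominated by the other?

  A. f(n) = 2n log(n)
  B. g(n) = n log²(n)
A

f(n) = 2n log(n) is O(n log n), while g(n) = n log²(n) is O(n log² n).
Since O(n log n) grows slower than O(n log² n), f(n) is dominated.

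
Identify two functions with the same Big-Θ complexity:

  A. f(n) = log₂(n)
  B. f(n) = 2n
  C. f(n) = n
B and C

Examining each function:
  A. log₂(n) is O(log n)
  B. 2n is O(n)
  C. n is O(n)

Functions B and C both have the same complexity class.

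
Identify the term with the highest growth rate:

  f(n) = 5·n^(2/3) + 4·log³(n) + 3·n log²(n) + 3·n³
3·n³

Looking at each term:
  - 5·n^(2/3) is O(n^(2/3))
  - 4·log³(n) is O(log³ n)
  - 3·n log²(n) is O(n log² n)
  - 3·n³ is O(n³)

The term 3·n³ (O(n³)) grows fastest and dominates all others.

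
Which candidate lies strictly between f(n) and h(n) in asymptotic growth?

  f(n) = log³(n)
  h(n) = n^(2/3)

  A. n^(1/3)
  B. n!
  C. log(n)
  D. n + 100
A

We need g(n) with log³(n) = o(g(n)) and g(n) = o(n^(2/3)), i.e. O(log³ n) ≺ g ≺ O(n^(2/3)).
Check each option:
  A. n^(1/3) — O(n^(1/3)) is strictly between O(log³ n) and O(n^(2/3)) ✓
  B. n! — O(n!) does not grow strictly slower than h(n)
  C. log(n) — O(log n) does not grow strictly faster than f(n)
  D. n + 100 — O(n) does not grow strictly slower than h(n)

Only option A (n^(1/3)) lies strictly between.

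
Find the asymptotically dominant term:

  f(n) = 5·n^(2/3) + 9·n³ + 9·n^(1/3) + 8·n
9·n³

Looking at each term:
  - 5·n^(2/3) is O(n^(2/3))
  - 9·n³ is O(n³)
  - 9·n^(1/3) is O(n^(1/3))
  - 8·n is O(n)

The term 9·n³ (O(n³)) grows fastest and dominates all others.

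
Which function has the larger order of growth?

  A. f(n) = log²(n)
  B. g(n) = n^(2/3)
B

f(n) = log²(n) is O(log² n), while g(n) = n^(2/3) is O(n^(2/3)).
Since O(n^(2/3)) grows faster than O(log² n), g(n) dominates.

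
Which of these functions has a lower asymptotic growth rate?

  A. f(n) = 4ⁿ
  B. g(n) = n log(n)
B

f(n) = 4ⁿ is O(4ⁿ), while g(n) = n log(n) is O(n log n).
Since O(n log n) grows slower than O(4ⁿ), g(n) is dominated.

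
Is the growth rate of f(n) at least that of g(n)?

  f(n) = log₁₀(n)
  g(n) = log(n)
True

f(n) = log₁₀(n) and g(n) = log(n) are both O(log n).
Big-Ω permits equal growth rates (f ≥ c·g for some c > 0), so f(n) = Ω(g(n)) is true.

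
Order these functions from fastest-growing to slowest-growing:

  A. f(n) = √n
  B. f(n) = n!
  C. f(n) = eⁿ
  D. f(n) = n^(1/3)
B > C > A > D

Comparing growth rates:
B = n! is O(n!)
C = eⁿ is O(eⁿ)
A = √n is O(√n)
D = n^(1/3) is O(n^(1/3))

Therefore, the order from fastest to slowest is: B > C > A > D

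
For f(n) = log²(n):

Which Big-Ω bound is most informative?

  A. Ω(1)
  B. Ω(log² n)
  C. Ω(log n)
B

f(n) = log²(n) is Ω(log² n).
All listed options are valid Big-Ω bounds (lower bounds),
but Ω(log² n) is the tightest (largest valid bound).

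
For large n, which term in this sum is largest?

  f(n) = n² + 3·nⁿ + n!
3·nⁿ

Looking at each term:
  - n² is O(n²)
  - 3·nⁿ is O(nⁿ)
  - n! is O(n!)

The term 3·nⁿ (O(nⁿ)) grows fastest and dominates all others.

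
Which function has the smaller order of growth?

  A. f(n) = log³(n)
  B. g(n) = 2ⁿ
A

f(n) = log³(n) is O(log³ n), while g(n) = 2ⁿ is O(2ⁿ).
Since O(log³ n) grows slower than O(2ⁿ), f(n) is dominated.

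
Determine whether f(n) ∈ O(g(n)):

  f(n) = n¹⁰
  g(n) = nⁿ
True

f(n) = n¹⁰ is O(n¹⁰), and g(n) = nⁿ is O(nⁿ).
Since O(n¹⁰) ⊆ O(nⁿ) (f grows no faster than g), f(n) = O(g(n)) is true.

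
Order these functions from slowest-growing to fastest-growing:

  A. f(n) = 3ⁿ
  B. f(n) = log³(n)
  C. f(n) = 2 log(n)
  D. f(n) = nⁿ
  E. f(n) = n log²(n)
C < B < E < A < D

Comparing growth rates:
C = 2 log(n) is O(log n)
B = log³(n) is O(log³ n)
E = n log²(n) is O(n log² n)
A = 3ⁿ is O(3ⁿ)
D = nⁿ is O(nⁿ)

Therefore, the order from slowest to fastest is: C < B < E < A < D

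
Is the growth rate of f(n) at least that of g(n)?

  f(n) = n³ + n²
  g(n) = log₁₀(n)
True

f(n) = n³ + n² is O(n³), and g(n) = log₁₀(n) is O(log n).
Since O(n³) grows at least as fast as O(log n), f(n) = Ω(g(n)) is true.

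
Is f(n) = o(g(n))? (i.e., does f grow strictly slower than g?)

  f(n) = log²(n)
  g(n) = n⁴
True

f(n) = log²(n) is O(log² n), and g(n) = n⁴ is O(n⁴).
Since O(log² n) grows strictly slower than O(n⁴), f(n) = o(g(n)) is true.
This means lim(n→∞) f(n)/g(n) = 0.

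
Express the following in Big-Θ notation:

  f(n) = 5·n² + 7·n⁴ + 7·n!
Θ(n!)

Order the terms by growth rate: 5·n² ≺ 7·n⁴ ≺ 7·n!.
The fastest-growing term 7·n! dominates as n → ∞; dropping its constant factor gives Θ(n!).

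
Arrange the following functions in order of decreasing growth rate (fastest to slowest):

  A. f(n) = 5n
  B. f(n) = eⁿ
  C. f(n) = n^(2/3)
B > A > C

Comparing growth rates:
B = eⁿ is O(eⁿ)
A = 5n is O(n)
C = n^(2/3) is O(n^(2/3))

Therefore, the order from fastest to slowest is: B > A > C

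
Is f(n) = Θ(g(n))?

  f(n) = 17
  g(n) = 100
True

f(n) = 17 and g(n) = 100 are both O(1).
Since they have the same asymptotic growth rate, f(n) = Θ(g(n)) is true.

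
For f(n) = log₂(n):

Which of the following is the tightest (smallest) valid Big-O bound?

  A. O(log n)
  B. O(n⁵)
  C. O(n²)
A

f(n) = log₂(n) is O(log n).
All listed options are valid Big-O bounds (upper bounds),
but O(log n) is the tightest (smallest valid bound).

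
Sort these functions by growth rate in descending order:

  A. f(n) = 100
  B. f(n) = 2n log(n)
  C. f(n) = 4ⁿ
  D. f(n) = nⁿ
D > C > B > A

Comparing growth rates:
D = nⁿ is O(nⁿ)
C = 4ⁿ is O(4ⁿ)
B = 2n log(n) is O(n log n)
A = 100 is O(1)

Therefore, the order from fastest to slowest is: D > C > B > A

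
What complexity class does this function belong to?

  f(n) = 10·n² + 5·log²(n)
O(n²)

The dominant term in 10·n² + 5·log²(n) is 10·n², which is Θ(n²).
Lower-order terms (5·log²(n)) are asymptotically negligible.
Constants are absorbed, so the tightest bound is O(n²).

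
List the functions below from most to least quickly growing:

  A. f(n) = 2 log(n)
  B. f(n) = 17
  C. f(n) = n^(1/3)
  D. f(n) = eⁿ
D > C > A > B

Comparing growth rates:
D = eⁿ is O(eⁿ)
C = n^(1/3) is O(n^(1/3))
A = 2 log(n) is O(log n)
B = 17 is O(1)

Therefore, the order from fastest to slowest is: D > C > A > B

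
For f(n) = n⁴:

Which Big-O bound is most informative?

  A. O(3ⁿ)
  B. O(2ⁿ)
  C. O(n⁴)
C

f(n) = n⁴ is O(n⁴).
All listed options are valid Big-O bounds (upper bounds),
but O(n⁴) is the tightest (smallest valid bound).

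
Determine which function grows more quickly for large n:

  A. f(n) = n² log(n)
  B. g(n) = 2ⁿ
B

f(n) = n² log(n) is O(n² log n), while g(n) = 2ⁿ is O(2ⁿ).
Since O(2ⁿ) grows faster than O(n² log n), g(n) dominates.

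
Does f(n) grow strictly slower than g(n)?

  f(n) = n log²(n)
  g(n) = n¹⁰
True

f(n) = n log²(n) is O(n log² n), and g(n) = n¹⁰ is O(n¹⁰).
Since O(n log² n) grows strictly slower than O(n¹⁰), f(n) = o(g(n)) is true.
This means lim(n→∞) f(n)/g(n) = 0.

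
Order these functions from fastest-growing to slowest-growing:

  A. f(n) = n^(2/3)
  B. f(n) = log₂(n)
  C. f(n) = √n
A > C > B

Comparing growth rates:
A = n^(2/3) is O(n^(2/3))
C = √n is O(√n)
B = log₂(n) is O(log n)

Therefore, the order from fastest to slowest is: A > C > B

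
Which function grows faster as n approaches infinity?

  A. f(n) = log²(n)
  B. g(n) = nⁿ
B

f(n) = log²(n) is O(log² n), while g(n) = nⁿ is O(nⁿ).
Since O(nⁿ) grows faster than O(log² n), g(n) dominates.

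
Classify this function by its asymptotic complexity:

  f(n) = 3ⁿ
O(3ⁿ)

The dominant term in 3ⁿ is 3ⁿ, which is Θ(3ⁿ).
Constants are absorbed, so the tightest bound is O(3ⁿ).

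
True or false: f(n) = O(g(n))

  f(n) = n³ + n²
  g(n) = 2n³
True

f(n) = n³ + n² and g(n) = 2n³ are both O(n³).
Big-O permits equal growth rates (f ≤ c·g for some c), so f(n) = O(g(n)) is true.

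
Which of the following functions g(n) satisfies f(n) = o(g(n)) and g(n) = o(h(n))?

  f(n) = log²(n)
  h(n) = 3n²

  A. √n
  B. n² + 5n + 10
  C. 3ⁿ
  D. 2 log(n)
A

We need g(n) with log²(n) = o(g(n)) and g(n) = o(3n²), i.e. O(log² n) ≺ g ≺ O(n²).
Check each option:
  A. √n — O(√n) is strictly between O(log² n) and O(n²) ✓
  B. n² + 5n + 10 — O(n²) does not grow strictly slower than h(n)
  C. 3ⁿ — O(3ⁿ) does not grow strictly slower than h(n)
  D. 2 log(n) — O(log n) does not grow strictly faster than f(n)

Only option A (√n) lies strictly between.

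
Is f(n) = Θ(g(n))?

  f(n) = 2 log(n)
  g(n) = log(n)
True

f(n) = 2 log(n) and g(n) = log(n) are both O(log n).
Since they have the same asymptotic growth rate, f(n) = Θ(g(n)) is true.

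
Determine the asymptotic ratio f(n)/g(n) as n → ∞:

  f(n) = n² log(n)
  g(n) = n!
0

Since n² log(n) (O(n² log n)) grows slower than n! (O(n!)),
the ratio f(n)/g(n) → 0 as n → ∞.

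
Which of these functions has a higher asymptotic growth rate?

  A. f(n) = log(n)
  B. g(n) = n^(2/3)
B

f(n) = log(n) is O(log n), while g(n) = n^(2/3) is O(n^(2/3)).
Since O(n^(2/3)) grows faster than O(log n), g(n) dominates.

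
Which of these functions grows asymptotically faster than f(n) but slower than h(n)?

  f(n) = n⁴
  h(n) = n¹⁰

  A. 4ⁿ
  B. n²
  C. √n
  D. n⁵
D

We need g(n) with n⁴ = o(g(n)) and g(n) = o(n¹⁰), i.e. O(n⁴) ≺ g ≺ O(n¹⁰).
Check each option:
  A. 4ⁿ — O(4ⁿ) does not grow strictly slower than h(n)
  B. n² — O(n²) does not grow strictly faster than f(n)
  C. √n — O(√n) does not grow strictly faster than f(n)
  D. n⁵ — O(n⁵) is strictly between O(n⁴) and O(n¹⁰) ✓

Only option D (n⁵) lies strictly between.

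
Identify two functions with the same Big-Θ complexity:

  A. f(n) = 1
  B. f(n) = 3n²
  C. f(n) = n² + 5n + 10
B and C

Examining each function:
  A. 1 is O(1)
  B. 3n² is O(n²)
  C. n² + 5n + 10 is O(n²)

Functions B and C both have the same complexity class.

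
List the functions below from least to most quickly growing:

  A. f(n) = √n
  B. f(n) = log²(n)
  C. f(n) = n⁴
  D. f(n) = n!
B < A < C < D

Comparing growth rates:
B = log²(n) is O(log² n)
A = √n is O(√n)
C = n⁴ is O(n⁴)
D = n! is O(n!)

Therefore, the order from slowest to fastest is: B < A < C < D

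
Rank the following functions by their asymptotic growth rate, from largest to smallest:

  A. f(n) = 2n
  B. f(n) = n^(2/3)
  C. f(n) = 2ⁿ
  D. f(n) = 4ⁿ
D > C > A > B

Comparing growth rates:
D = 4ⁿ is O(4ⁿ)
C = 2ⁿ is O(2ⁿ)
A = 2n is O(n)
B = n^(2/3) is O(n^(2/3))

Therefore, the order from fastest to slowest is: D > C > A > B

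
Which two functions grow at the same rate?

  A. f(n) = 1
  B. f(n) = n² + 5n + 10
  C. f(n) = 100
A and C

Examining each function:
  A. 1 is O(1)
  B. n² + 5n + 10 is O(n²)
  C. 100 is O(1)

Functions A and C both have the same complexity class.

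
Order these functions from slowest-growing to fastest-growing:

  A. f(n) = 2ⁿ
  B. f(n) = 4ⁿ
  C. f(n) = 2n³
C < A < B

Comparing growth rates:
C = 2n³ is O(n³)
A = 2ⁿ is O(2ⁿ)
B = 4ⁿ is O(4ⁿ)

Therefore, the order from slowest to fastest is: C < A < B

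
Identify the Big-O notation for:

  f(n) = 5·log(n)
O(log n)

The dominant term in 5·log(n) is 5·log(n), which is Θ(log n).
Constants are absorbed, so the tightest bound is O(log n).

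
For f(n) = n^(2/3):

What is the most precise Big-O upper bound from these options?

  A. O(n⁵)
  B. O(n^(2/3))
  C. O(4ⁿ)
B

f(n) = n^(2/3) is O(n^(2/3)).
All listed options are valid Big-O bounds (upper bounds),
but O(n^(2/3)) is the tightest (smallest valid bound).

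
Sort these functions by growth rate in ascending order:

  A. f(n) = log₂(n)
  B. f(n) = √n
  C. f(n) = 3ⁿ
A < B < C

Comparing growth rates:
A = log₂(n) is O(log n)
B = √n is O(√n)
C = 3ⁿ is O(3ⁿ)

Therefore, the order from slowest to fastest is: A < B < C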